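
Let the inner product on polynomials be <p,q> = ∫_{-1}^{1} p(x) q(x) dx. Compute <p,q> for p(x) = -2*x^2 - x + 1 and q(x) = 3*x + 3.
<p,q> = 0

Expand the product: p(x)·q(x) = -6*x^3 - 9*x^2 + 3.
∫_{-1}^{1} of each monomial x^k gives [2/(k+1) if k even, 0 if k odd]. Integrating term-by-term (or equivalently evaluating the antiderivative F(x) = -3*x^4/2 - 3*x^3 + 3*x at the endpoints):
  F(1) − F(−1) = -3/2 − (-3/2) = 0.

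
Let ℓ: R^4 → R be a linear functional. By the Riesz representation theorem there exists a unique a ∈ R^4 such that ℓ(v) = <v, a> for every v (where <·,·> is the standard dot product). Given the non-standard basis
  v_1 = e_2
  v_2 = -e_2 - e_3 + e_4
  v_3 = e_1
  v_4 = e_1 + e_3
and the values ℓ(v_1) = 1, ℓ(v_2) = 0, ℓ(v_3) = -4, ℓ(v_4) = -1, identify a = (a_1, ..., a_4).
a = (-4, 1, 3, 4)

Write a = (a_1, ..., a_4) in the standard basis. For each basis vector v_i, ℓ(v_i) = <v_i, a> is a linear equation in the a_j's. Collect the n equations into a matrix system V a = ℓ, where row i of V is v_i (expressed in the standard basis). Since V is invertible (lower-triangular with 1s on the diagonal, up to permutation), solve by back-substitution:
  V =
[[0, 1, 0, 0],
 [0, -1, -1, 1],
 [1, 0, 0, 0],
 [1, 0, 1, 0]]
  V a = (1, 0, -4, -1)
Solving gives a = (-4, 1, 3, 4).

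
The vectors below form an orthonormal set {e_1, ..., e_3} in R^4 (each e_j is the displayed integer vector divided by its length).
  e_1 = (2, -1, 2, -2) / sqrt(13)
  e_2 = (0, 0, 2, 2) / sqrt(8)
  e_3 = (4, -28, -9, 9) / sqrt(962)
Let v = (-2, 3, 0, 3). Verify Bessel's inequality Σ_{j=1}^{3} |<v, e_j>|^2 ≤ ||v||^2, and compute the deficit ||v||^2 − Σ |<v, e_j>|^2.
Σ |<v, e_j>|^2 = 810/37; ||v||^2 = 22; deficit = 4/37

Write each e_j = u_j / sqrt(<u_j, u_j>) where u_j is the displayed integer vector. Then <v, e_j> = <v, u_j> / sqrt(<u_j, u_j>), so |<v, e_j>|^2 = <v, u_j>^2 / <u_j, u_j>.
Coefficients: <v, e_1> = -13/sqrt(13), <v, e_2> = 6/sqrt(8), <v, e_3> = -65/sqrt(962).
Square and sum: Σ |<v, e_j>|^2 = 810/37.
Compute ||v||^2 = v·v = 22.
Deficit = 22 − 810/37 = 4/37 ≥ 0, confirming Bessel's inequality. (The deficit equals ||v − Σ <v,e_j> e_j||^2, the squared distance from v to span{e_j}.)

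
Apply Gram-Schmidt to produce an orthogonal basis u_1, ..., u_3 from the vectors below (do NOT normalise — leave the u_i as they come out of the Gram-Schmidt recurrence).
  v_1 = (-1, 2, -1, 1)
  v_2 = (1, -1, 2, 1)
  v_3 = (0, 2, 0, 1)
Orthogonal basis:
  u_1 = (-1, 2, -1, 1)
  u_2 = (3/7, 1/7, 10/7, 11/7)
  u_3 = (6/11, 17/33, 5/33, -1/3)

Apply the Gram-Schmidt recurrence
  u_1 = v_1
  u_i = v_i − Σ_{j<i} ((v_i · u_j) / (u_j · u_j)) · u_j.

Step by step this gives:
  u_1 = (-1, 2, -1, 1)
  u_2 = (3/7, 1/7, 10/7, 11/7)
  u_3 = (6/11, 17/33, 5/33, -1/3)

Orthogonality check:
  u_2 · u_1 = 0 (should be 0)
  u_3 · u_1 = 0 (should be 0)
  u_3 · u_2 = 0 (should be 0)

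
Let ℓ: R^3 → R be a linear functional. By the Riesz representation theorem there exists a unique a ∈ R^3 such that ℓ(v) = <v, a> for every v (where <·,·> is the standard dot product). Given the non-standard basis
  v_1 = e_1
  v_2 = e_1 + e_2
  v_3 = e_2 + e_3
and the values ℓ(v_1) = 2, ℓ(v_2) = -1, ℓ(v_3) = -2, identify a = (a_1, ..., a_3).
a = (2, -3, 1)

Write a = (a_1, ..., a_3) in the standard basis. For each basis vector v_i, ℓ(v_i) = <v_i, a> is a linear equation in the a_j's. Collect the n equations into a matrix system V a = ℓ, where row i of V is v_i (expressed in the standard basis). Since V is invertible (lower-triangular with 1s on the diagonal, up to permutation), solve by back-substitution:
  V =
[[1, 0, 0],
 [1, 1, 0],
 [0, 1, 1]]
  V a = (2, -1, -2)
Solving gives a = (2, -3, 1).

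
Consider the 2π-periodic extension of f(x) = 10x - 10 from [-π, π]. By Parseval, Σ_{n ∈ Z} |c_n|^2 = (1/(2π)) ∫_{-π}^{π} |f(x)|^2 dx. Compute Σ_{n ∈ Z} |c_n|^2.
Σ |c_n|^2 = 100π^2/3 + 100

Expand and integrate term by term over [-π, π]:
  ∫ (10x)^2 dx = 100·(2π^3/3); ∫ 2·10·(-10)·x dx = 0 (odd integrand); ∫ (-10)^2 dx = 100·2π.
So (1/(2π)) ∫_{-π}^{π} (10x - 10)^2 dx = 100π^2/3 + 100 = 100π^2/3 + 100.
Parseval ⇒ Σ |c_n|^2 = 100π^2/3 + 100.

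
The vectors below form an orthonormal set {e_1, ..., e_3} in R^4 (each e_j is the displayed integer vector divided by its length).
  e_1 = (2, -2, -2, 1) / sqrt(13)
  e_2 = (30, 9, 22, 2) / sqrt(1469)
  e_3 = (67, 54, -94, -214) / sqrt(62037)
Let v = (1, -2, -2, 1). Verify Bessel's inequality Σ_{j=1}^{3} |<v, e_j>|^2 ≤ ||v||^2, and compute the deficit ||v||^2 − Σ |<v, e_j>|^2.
Σ |<v, e_j>|^2 = 5486/549; ||v||^2 = 10; deficit = 4/549

Write each e_j = u_j / sqrt(<u_j, u_j>) where u_j is the displayed integer vector. Then <v, e_j> = <v, u_j> / sqrt(<u_j, u_j>), so |<v, e_j>|^2 = <v, u_j>^2 / <u_j, u_j>.
Coefficients: <v, e_1> = 11/sqrt(13), <v, e_2> = -30/sqrt(1469), <v, e_3> = -67/sqrt(62037).
Square and sum: Σ |<v, e_j>|^2 = 5486/549.
Compute ||v||^2 = v·v = 10.
Deficit = 10 − 5486/549 = 4/549 ≥ 0, confirming Bessel's inequality. (The deficit equals ||v − Σ <v,e_j> e_j||^2, the squared distance from v to span{e_j}.)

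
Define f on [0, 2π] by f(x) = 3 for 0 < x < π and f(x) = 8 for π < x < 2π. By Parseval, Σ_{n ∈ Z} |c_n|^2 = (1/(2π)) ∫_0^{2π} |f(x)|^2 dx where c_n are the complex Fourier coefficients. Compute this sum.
Σ |c_n|^2 = 73/2

Parseval equates the L^2 energy of f (normalised by 1/(2π)) with the ℓ^2 sum of its Fourier coefficients: (1/(2π)) ∫_0^{2π} |f|^2 = Σ |c_n|^2.
Compute the left side: (1/(2π)) [∫_0^π 3^2 dx + ∫_π^{2π} 8^2 dx] = (1/(2π)) · (9π + 64π) = (9 + 64)/2 = 73/2.
So Σ_{n ∈ Z} |c_n|^2 = 73/2.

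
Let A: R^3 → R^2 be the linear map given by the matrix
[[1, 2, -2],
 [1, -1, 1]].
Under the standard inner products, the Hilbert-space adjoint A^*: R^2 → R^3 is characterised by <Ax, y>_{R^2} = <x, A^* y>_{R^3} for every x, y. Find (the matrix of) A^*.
A^* = A^T =
[[1, 1],
 [2, -1],
 [-2, 1]]

For real matrices with standard dot products, the defining identity <Ax, y> = <x, A^* y> gives (Ax)^T y = x^T (A^*) y, i.e. x^T A^T y = x^T (A^*) y. Since this holds for all x, y, we must have A^* = A^T. Therefore
A^* =
[[1, 1],
 [2, -1],
 [-2, 1]].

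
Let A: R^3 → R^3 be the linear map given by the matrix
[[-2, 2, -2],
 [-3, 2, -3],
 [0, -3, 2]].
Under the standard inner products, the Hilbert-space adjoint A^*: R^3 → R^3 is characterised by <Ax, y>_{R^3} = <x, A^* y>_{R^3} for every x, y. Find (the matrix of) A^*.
A^* = A^T =
[[-2, -3, 0],
 [2, 2, -3],
 [-2, -3, 2]]

For real matrices with standard dot products, the defining identity <Ax, y> = <x, A^* y> gives (Ax)^T y = x^T (A^*) y, i.e. x^T A^T y = x^T (A^*) y. Since this holds for all x, y, we must have A^* = A^T. Therefore
A^* =
[[-2, -3, 0],
 [2, 2, -3],
 [-2, -3, 2]].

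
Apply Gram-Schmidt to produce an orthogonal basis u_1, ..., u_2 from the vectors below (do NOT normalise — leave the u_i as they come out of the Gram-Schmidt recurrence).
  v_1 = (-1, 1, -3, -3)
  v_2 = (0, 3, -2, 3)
Orthogonal basis:
  u_1 = (-1, 1, -3, -3)
  u_2 = (0, 3, -2, 3)

Apply the Gram-Schmidt recurrence
  u_1 = v_1
  u_i = v_i − Σ_{j<i} ((v_i · u_j) / (u_j · u_j)) · u_j.

Step by step this gives:
  u_1 = (-1, 1, -3, -3)
  u_2 = (0, 3, -2, 3)

Orthogonality check:
  u_2 · u_1 = 0 (should be 0)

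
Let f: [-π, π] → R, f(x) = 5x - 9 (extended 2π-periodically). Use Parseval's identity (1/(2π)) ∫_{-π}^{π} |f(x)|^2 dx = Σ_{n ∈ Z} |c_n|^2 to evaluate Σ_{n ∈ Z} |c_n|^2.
Σ |c_n|^2 = 25π^2/3 + 81

Expand and integrate term by term over [-π, π]:
  ∫ (5x)^2 dx = 25·(2π^3/3); ∫ 2·5·(-9)·x dx = 0 (odd integrand); ∫ (-9)^2 dx = 81·2π.
So (1/(2π)) ∫_{-π}^{π} (5x - 9)^2 dx = 25π^2/3 + 81 = 25π^2/3 + 81.
Parseval ⇒ Σ |c_n|^2 = 25π^2/3 + 81.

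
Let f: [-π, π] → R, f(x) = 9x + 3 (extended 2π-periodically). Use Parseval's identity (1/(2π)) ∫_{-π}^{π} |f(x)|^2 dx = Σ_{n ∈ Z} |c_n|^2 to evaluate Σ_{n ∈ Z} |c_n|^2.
Σ |c_n|^2 = 27π^2 + 9

Expand and integrate term by term over [-π, π]:
  ∫ (9x)^2 dx = 81·(2π^3/3); ∫ 2·9·(3)·x dx = 0 (odd integrand); ∫ 3^2 dx = 9·2π.
So (1/(2π)) ∫_{-π}^{π} (9x + 3)^2 dx = 81π^2/3 + 9 = 27π^2 + 9.
Parseval ⇒ Σ |c_n|^2 = 27π^2 + 9.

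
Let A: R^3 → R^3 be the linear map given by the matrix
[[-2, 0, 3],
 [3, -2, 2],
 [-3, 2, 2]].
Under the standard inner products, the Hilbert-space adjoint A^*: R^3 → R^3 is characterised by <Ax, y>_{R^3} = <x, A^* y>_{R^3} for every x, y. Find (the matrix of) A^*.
A^* = A^T =
[[-2, 3, -3],
 [0, -2, 2],
 [3, 2, 2]]

For real matrices with standard dot products, the defining identity <Ax, y> = <x, A^* y> gives (Ax)^T y = x^T (A^*) y, i.e. x^T A^T y = x^T (A^*) y. Since this holds for all x, y, we must have A^* = A^T. Therefore
A^* =
[[-2, 3, -3],
 [0, -2, 2],
 [3, 2, 2]].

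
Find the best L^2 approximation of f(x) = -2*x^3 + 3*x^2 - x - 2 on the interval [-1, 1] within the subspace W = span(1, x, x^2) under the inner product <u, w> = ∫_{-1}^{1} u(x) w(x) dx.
g(x) = 3*x^2 - 11*x/5 - 2

The best approximation g ∈ W is the orthogonal projection of f onto W. Writing g = a_0 + a_1 x + a_2 x^2, the coefficients solve the normal equations G · a = b where
  G_{ij} = <φ_i, φ_j> and b_i = <f, φ_i>, with φ_0 = 1, φ_1 = x, φ_2 = x^2.
G =
  [2, 0, 2/3]
  [0, 2/3, 0]
  [2/3, 0, 2/5],
b = (-2, -22/15, -2/15).
Solving gives a_0 = -2, a_1 = -11/5, a_2 = 3, so
  g(x) = 3*x^2 - 11*x/5 - 2.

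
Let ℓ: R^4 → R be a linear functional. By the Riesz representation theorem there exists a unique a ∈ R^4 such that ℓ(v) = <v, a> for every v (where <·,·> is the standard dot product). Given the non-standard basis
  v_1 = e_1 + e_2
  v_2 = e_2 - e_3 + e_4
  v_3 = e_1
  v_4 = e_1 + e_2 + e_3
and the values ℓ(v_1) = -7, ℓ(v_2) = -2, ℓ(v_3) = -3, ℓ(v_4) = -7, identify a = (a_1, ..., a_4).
a = (-3, -4, 0, 2)

Write a = (a_1, ..., a_4) in the standard basis. For each basis vector v_i, ℓ(v_i) = <v_i, a> is a linear equation in the a_j's. Collect the n equations into a matrix system V a = ℓ, where row i of V is v_i (expressed in the standard basis). Since V is invertible (lower-triangular with 1s on the diagonal, up to permutation), solve by back-substitution:
  V =
[[1, 1, 0, 0],
 [0, 1, -1, 1],
 [1, 0, 0, 0],
 [1, 1, 1, 0]]
  V a = (-7, -2, -3, -7)
Solving gives a = (-3, -4, 0, 2).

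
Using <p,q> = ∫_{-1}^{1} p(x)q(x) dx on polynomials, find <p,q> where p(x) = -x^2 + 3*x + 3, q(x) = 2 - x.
<p,q> = 26/3

Expand the product: p(x)·q(x) = x^3 - 5*x^2 + 3*x + 6.
∫_{-1}^{1} of each monomial x^k gives [2/(k+1) if k even, 0 if k odd]. Integrating term-by-term (or equivalently evaluating the antiderivative F(x) = x^4/4 - 5*x^3/3 + 3*x^2/2 + 6*x at the endpoints):
  F(1) − F(−1) = 73/12 − (-31/12) = 26/3.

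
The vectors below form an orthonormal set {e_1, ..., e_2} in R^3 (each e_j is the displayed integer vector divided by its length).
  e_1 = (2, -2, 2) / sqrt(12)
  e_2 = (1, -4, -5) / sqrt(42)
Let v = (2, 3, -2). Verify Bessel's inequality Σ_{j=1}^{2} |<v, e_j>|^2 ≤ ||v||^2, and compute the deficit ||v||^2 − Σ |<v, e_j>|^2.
Σ |<v, e_j>|^2 = 3; ||v||^2 = 17; deficit = 14

Write each e_j = u_j / sqrt(<u_j, u_j>) where u_j is the displayed integer vector. Then <v, e_j> = <v, u_j> / sqrt(<u_j, u_j>), so |<v, e_j>|^2 = <v, u_j>^2 / <u_j, u_j>.
Coefficients: <v, e_1> = -6/sqrt(12), <v, e_2> = 0/sqrt(42).
Square and sum: Σ |<v, e_j>|^2 = 3.
Compute ||v||^2 = v·v = 17.
Deficit = 17 − 3 = 14 ≥ 0, confirming Bessel's inequality. (The deficit equals ||v − Σ <v,e_j> e_j||^2, the squared distance from v to span{e_j}.)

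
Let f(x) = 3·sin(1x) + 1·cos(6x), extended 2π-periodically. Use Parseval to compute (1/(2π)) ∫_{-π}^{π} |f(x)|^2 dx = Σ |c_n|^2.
Σ |c_n|^2 = 5

Expand |f|^2 and use orthogonality of {sin(nx), cos(mx)} on [-π, π]:
  ∫_{-π}^{π} sin(nx)^2 dx = π, ∫ cos(mx)^2 dx = π, and cross terms integrate to 0.
So ∫_{-π}^{π} f(x)^2 dx = 3^2 · π + 1^2 · π = (9 + 1)π.
Divide by 2π: (9 + 1)/2 = 5.
By Parseval, this equals Σ |c_n|^2.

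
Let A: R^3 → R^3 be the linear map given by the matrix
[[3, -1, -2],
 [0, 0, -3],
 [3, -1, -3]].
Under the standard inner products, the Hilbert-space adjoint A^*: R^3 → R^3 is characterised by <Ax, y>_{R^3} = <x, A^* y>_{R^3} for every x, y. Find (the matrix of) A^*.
A^* = A^T =
[[3, 0, 3],
 [-1, 0, -1],
 [-2, -3, -3]]

For real matrices with standard dot products, the defining identity <Ax, y> = <x, A^* y> gives (Ax)^T y = x^T (A^*) y, i.e. x^T A^T y = x^T (A^*) y. Since this holds for all x, y, we must have A^* = A^T. Therefore
A^* =
[[3, 0, 3],
 [-1, 0, -1],
 [-2, -3, -3]].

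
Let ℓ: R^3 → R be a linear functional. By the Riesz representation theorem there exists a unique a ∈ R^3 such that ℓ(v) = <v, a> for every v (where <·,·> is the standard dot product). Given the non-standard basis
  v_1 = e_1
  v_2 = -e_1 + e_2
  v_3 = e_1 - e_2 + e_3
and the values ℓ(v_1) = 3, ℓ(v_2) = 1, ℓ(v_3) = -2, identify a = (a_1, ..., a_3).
a = (3, 4, -1)

Write a = (a_1, ..., a_3) in the standard basis. For each basis vector v_i, ℓ(v_i) = <v_i, a> is a linear equation in the a_j's. Collect the n equations into a matrix system V a = ℓ, where row i of V is v_i (expressed in the standard basis). Since V is invertible (lower-triangular with 1s on the diagonal, up to permutation), solve by back-substitution:
  V =
[[1, 0, 0],
 [-1, 1, 0],
 [1, -1, 1]]
  V a = (3, 1, -2)
Solving gives a = (3, 4, -1).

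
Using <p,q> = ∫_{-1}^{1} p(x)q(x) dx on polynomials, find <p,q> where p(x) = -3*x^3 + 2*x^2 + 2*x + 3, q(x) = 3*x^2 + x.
<p,q> = 128/15

Expand the product: p(x)·q(x) = -9*x^5 + 3*x^4 + 8*x^3 + 11*x^2 + 3*x.
∫_{-1}^{1} of each monomial x^k gives [2/(k+1) if k even, 0 if k odd]. Integrating term-by-term (or equivalently evaluating the antiderivative F(x) = -3*x^6/2 + 3*x^5/5 + 2*x^4 + 11*x^3/3 + 3*x^2/2 at the endpoints):
  F(1) − F(−1) = 94/15 − (-34/15) = 128/15.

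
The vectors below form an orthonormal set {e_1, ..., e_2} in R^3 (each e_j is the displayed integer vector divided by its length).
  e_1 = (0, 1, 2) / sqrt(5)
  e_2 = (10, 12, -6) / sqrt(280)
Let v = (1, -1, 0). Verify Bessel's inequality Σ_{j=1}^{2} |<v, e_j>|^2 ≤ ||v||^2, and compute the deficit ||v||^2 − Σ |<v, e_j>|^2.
Σ |<v, e_j>|^2 = 3/14; ||v||^2 = 2; deficit = 25/14

Write each e_j = u_j / sqrt(<u_j, u_j>) where u_j is the displayed integer vector. Then <v, e_j> = <v, u_j> / sqrt(<u_j, u_j>), so |<v, e_j>|^2 = <v, u_j>^2 / <u_j, u_j>.
Coefficients: <v, e_1> = -1/sqrt(5), <v, e_2> = -2/sqrt(280).
Square and sum: Σ |<v, e_j>|^2 = 3/14.
Compute ||v||^2 = v·v = 2.
Deficit = 2 − 3/14 = 25/14 ≥ 0, confirming Bessel's inequality. (The deficit equals ||v − Σ <v,e_j> e_j||^2, the squared distance from v to span{e_j}.)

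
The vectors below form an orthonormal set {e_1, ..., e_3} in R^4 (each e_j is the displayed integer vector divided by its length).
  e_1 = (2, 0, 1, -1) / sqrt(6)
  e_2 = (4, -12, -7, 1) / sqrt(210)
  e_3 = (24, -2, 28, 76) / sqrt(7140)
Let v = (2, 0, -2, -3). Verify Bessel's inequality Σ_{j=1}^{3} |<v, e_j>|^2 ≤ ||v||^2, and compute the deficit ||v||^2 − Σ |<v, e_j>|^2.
Σ |<v, e_j>|^2 = 698/51; ||v||^2 = 17; deficit = 169/51

Write each e_j = u_j / sqrt(<u_j, u_j>) where u_j is the displayed integer vector. Then <v, e_j> = <v, u_j> / sqrt(<u_j, u_j>), so |<v, e_j>|^2 = <v, u_j>^2 / <u_j, u_j>.
Coefficients: <v, e_1> = 5/sqrt(6), <v, e_2> = 19/sqrt(210), <v, e_3> = -236/sqrt(7140).
Square and sum: Σ |<v, e_j>|^2 = 698/51.
Compute ||v||^2 = v·v = 17.
Deficit = 17 − 698/51 = 169/51 ≥ 0, confirming Bessel's inequality. (The deficit equals ||v − Σ <v,e_j> e_j||^2, the squared distance from v to span{e_j}.)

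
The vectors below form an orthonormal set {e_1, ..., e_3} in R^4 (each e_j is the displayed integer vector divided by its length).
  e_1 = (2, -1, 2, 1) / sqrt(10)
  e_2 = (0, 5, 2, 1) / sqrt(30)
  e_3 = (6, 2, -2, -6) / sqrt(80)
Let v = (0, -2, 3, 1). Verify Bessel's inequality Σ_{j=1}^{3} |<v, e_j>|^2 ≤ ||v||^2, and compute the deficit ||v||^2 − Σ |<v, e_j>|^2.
Σ |<v, e_j>|^2 = 58/5; ||v||^2 = 14; deficit = 12/5

Write each e_j = u_j / sqrt(<u_j, u_j>) where u_j is the displayed integer vector. Then <v, e_j> = <v, u_j> / sqrt(<u_j, u_j>), so |<v, e_j>|^2 = <v, u_j>^2 / <u_j, u_j>.
Coefficients: <v, e_1> = 9/sqrt(10), <v, e_2> = -3/sqrt(30), <v, e_3> = -16/sqrt(80).
Square and sum: Σ |<v, e_j>|^2 = 58/5.
Compute ||v||^2 = v·v = 14.
Deficit = 14 − 58/5 = 12/5 ≥ 0, confirming Bessel's inequality. (The deficit equals ||v − Σ <v,e_j> e_j||^2, the squared distance from v to span{e_j}.)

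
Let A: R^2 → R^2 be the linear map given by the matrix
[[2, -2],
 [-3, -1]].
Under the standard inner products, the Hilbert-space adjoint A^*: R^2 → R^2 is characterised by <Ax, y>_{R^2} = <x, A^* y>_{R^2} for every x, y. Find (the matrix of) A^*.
A^* = A^T =
[[2, -3],
 [-2, -1]]

For real matrices with standard dot products, the defining identity <Ax, y> = <x, A^* y> gives (Ax)^T y = x^T (A^*) y, i.e. x^T A^T y = x^T (A^*) y. Since this holds for all x, y, we must have A^* = A^T. Therefore
A^* =
[[2, -3],
 [-2, -1]].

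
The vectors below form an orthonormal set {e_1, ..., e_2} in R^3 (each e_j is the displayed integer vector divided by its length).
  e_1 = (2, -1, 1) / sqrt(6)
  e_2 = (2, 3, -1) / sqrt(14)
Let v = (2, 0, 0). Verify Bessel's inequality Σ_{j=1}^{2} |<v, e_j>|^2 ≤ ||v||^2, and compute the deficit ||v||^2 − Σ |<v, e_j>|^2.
Σ |<v, e_j>|^2 = 80/21; ||v||^2 = 4; deficit = 4/21

Write each e_j = u_j / sqrt(<u_j, u_j>) where u_j is the displayed integer vector. Then <v, e_j> = <v, u_j> / sqrt(<u_j, u_j>), so |<v, e_j>|^2 = <v, u_j>^2 / <u_j, u_j>.
Coefficients: <v, e_1> = 4/sqrt(6), <v, e_2> = 4/sqrt(14).
Square and sum: Σ |<v, e_j>|^2 = 80/21.
Compute ||v||^2 = v·v = 4.
Deficit = 4 − 80/21 = 4/21 ≥ 0, confirming Bessel's inequality. (The deficit equals ||v − Σ <v,e_j> e_j||^2, the squared distance from v to span{e_j}.)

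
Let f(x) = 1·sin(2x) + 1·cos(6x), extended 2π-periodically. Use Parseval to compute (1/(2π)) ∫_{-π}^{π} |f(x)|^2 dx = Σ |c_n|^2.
Σ |c_n|^2 = 1

Expand |f|^2 and use orthogonality of {sin(nx), cos(mx)} on [-π, π]:
  ∫_{-π}^{π} sin(nx)^2 dx = π, ∫ cos(mx)^2 dx = π, and cross terms integrate to 0.
So ∫_{-π}^{π} f(x)^2 dx = 1^2 · π + 1^2 · π = (1 + 1)π.
Divide by 2π: (1 + 1)/2 = 1.
By Parseval, this equals Σ |c_n|^2.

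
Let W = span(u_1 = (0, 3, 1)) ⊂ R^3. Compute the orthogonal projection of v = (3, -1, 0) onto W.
proj_W(v) = (0, -9/10, -3/10)

Set up U = [u_1 | ... | u_1] ∈ R^(3×1). The projector onto W = col(U) is P = U (U^T U)^(-1) U^T.
Compute U^T U =
  [10],
and U^T v = (-3).
Solve U^T U · c = U^T v for the coefficients: c = (-3/10). The projection is proj_W(v) = U c.
Check: (v - proj_W(v)) · u_1 = 0  (should be 0).
Result: proj_W(v) = (0, -9/10, -3/10).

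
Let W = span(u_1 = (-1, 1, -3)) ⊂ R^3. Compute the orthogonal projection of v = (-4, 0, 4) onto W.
proj_W(v) = (8/11, -8/11, 24/11)

Set up U = [u_1 | ... | u_1] ∈ R^(3×1). The projector onto W = col(U) is P = U (U^T U)^(-1) U^T.
Compute U^T U =
  [11],
and U^T v = (-8).
Solve U^T U · c = U^T v for the coefficients: c = (-8/11). The projection is proj_W(v) = U c.
Check: (v - proj_W(v)) · u_1 = 0  (should be 0).
Result: proj_W(v) = (8/11, -8/11, 24/11).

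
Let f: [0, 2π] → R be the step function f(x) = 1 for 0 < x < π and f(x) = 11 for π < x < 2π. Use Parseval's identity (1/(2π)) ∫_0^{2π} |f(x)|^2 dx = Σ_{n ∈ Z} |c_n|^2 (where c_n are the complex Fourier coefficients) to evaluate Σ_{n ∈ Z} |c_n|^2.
Σ |c_n|^2 = 61

Parseval equates the L^2 energy of f (normalised by 1/(2π)) with the ℓ^2 sum of its Fourier coefficients: (1/(2π)) ∫_0^{2π} |f|^2 = Σ |c_n|^2.
Compute the left side: (1/(2π)) [∫_0^π 1^2 dx + ∫_π^{2π} 11^2 dx] = (1/(2π)) · (1π + 121π) = (1 + 121)/2 = 61.
So Σ_{n ∈ Z} |c_n|^2 = 61.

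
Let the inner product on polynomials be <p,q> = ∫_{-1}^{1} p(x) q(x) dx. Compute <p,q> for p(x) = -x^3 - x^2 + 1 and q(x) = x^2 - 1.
<p,q> = -16/15

Expand the product: p(x)·q(x) = -x^5 - x^4 + x^3 + 2*x^2 - 1.
∫_{-1}^{1} of each monomial x^k gives [2/(k+1) if k even, 0 if k odd]. Integrating term-by-term (or equivalently evaluating the antiderivative F(x) = -x^6/6 - x^5/5 + x^4/4 + 2*x^3/3 - x at the endpoints):
  F(1) − F(−1) = -9/20 − (37/60) = -16/15.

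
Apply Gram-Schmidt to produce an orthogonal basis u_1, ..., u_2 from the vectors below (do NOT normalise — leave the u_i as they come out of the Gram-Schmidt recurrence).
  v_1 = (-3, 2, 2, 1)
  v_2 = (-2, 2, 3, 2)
Orthogonal basis:
  u_1 = (-3, 2, 2, 1)
  u_2 = (1, 0, 1, 1)

Apply the Gram-Schmidt recurrence
  u_1 = v_1
  u_i = v_i − Σ_{j<i} ((v_i · u_j) / (u_j · u_j)) · u_j.

Step by step this gives:
  u_1 = (-3, 2, 2, 1)
  u_2 = (1, 0, 1, 1)

Orthogonality check:
  u_2 · u_1 = 0 (should be 0)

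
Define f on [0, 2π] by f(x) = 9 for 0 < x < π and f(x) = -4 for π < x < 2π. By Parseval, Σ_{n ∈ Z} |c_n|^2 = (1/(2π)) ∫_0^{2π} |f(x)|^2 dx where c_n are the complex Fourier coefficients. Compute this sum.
Σ |c_n|^2 = 97/2

Parseval equates the L^2 energy of f (normalised by 1/(2π)) with the ℓ^2 sum of its Fourier coefficients: (1/(2π)) ∫_0^{2π} |f|^2 = Σ |c_n|^2.
Compute the left side: (1/(2π)) [∫_0^π 9^2 dx + ∫_π^{2π} (-4)^2 dx] = (1/(2π)) · (81π + 16π) = (81 + 16)/2 = 97/2.
So Σ_{n ∈ Z} |c_n|^2 = 97/2.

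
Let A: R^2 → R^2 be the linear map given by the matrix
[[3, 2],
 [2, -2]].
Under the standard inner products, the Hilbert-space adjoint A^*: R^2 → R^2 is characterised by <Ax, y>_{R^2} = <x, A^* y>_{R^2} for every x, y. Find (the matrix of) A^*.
A^* = A^T =
[[3, 2],
 [2, -2]]

For real matrices with standard dot products, the defining identity <Ax, y> = <x, A^* y> gives (Ax)^T y = x^T (A^*) y, i.e. x^T A^T y = x^T (A^*) y. Since this holds for all x, y, we must have A^* = A^T. Therefore
A^* =
[[3, 2],
 [2, -2]].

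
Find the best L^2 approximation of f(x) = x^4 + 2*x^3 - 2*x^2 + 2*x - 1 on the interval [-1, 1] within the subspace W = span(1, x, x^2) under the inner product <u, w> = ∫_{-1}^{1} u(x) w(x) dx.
g(x) = -8*x^2/7 + 16*x/5 - 38/35

The best approximation g ∈ W is the orthogonal projection of f onto W. Writing g = a_0 + a_1 x + a_2 x^2, the coefficients solve the normal equations G · a = b where
  G_{ij} = <φ_i, φ_j> and b_i = <f, φ_i>, with φ_0 = 1, φ_1 = x, φ_2 = x^2.
G =
  [2, 0, 2/3]
  [0, 2/3, 0]
  [2/3, 0, 2/5],
b = (-44/15, 32/15, -124/105).
Solving gives a_0 = -38/35, a_1 = 16/5, a_2 = -8/7, so
  g(x) = -8*x^2/7 + 16*x/5 - 38/35.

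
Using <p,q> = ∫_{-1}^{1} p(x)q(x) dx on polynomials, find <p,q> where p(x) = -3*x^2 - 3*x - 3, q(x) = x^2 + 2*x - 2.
<p,q> = 44/5

Expand the product: p(x)·q(x) = -3*x^4 - 9*x^3 - 3*x^2 + 6.
∫_{-1}^{1} of each monomial x^k gives [2/(k+1) if k even, 0 if k odd]. Integrating term-by-term (or equivalently evaluating the antiderivative F(x) = -3*x^5/5 - 9*x^4/4 - x^3 + 6*x at the endpoints):
  F(1) − F(−1) = 43/20 − (-133/20) = 44/5.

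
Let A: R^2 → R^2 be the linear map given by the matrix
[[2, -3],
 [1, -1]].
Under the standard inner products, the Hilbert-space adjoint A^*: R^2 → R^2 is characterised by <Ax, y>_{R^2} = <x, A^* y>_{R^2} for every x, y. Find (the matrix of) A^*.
A^* = A^T =
[[2, 1],
 [-3, -1]]

For real matrices with standard dot products, the defining identity <Ax, y> = <x, A^* y> gives (Ax)^T y = x^T (A^*) y, i.e. x^T A^T y = x^T (A^*) y. Since this holds for all x, y, we must have A^* = A^T. Therefore
A^* =
[[2, 1],
 [-3, -1]].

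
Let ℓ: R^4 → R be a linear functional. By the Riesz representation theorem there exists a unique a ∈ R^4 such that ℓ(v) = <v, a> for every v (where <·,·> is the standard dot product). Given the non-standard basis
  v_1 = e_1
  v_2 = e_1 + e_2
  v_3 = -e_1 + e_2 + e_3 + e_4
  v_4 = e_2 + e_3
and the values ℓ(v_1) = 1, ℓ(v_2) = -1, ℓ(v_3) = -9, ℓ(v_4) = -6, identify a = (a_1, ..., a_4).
a = (1, -2, -4, -2)

Write a = (a_1, ..., a_4) in the standard basis. For each basis vector v_i, ℓ(v_i) = <v_i, a> is a linear equation in the a_j's. Collect the n equations into a matrix system V a = ℓ, where row i of V is v_i (expressed in the standard basis). Since V is invertible (lower-triangular with 1s on the diagonal, up to permutation), solve by back-substitution:
  V =
[[1, 0, 0, 0],
 [1, 1, 0, 0],
 [-1, 1, 1, 1],
 [0, 1, 1, 0]]
  V a = (1, -1, -9, -6)
Solving gives a = (1, -2, -4, -2).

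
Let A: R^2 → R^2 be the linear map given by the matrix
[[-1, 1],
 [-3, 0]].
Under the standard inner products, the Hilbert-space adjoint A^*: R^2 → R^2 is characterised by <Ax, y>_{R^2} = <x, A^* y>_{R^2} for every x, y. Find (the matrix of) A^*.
A^* = A^T =
[[-1, -3],
 [1, 0]]

For real matrices with standard dot products, the defining identity <Ax, y> = <x, A^* y> gives (Ax)^T y = x^T (A^*) y, i.e. x^T A^T y = x^T (A^*) y. Since this holds for all x, y, we must have A^* = A^T. Therefore
A^* =
[[-1, -3],
 [1, 0]].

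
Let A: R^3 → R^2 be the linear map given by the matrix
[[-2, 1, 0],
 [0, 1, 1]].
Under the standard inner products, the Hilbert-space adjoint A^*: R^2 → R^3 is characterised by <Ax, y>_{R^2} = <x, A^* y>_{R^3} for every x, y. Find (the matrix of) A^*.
A^* = A^T =
[[-2, 0],
 [1, 1],
 [0, 1]]

For real matrices with standard dot products, the defining identity <Ax, y> = <x, A^* y> gives (Ax)^T y = x^T (A^*) y, i.e. x^T A^T y = x^T (A^*) y. Since this holds for all x, y, we must have A^* = A^T. Therefore
A^* =
[[-2, 0],
 [1, 1],
 [0, 1]].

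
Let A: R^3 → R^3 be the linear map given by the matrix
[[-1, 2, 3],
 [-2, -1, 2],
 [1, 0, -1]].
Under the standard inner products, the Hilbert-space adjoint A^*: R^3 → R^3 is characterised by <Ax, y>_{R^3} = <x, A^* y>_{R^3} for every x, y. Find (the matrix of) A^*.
A^* = A^T =
[[-1, -2, 1],
 [2, -1, 0],
 [3, 2, -1]]

For real matrices with standard dot products, the defining identity <Ax, y> = <x, A^* y> gives (Ax)^T y = x^T (A^*) y, i.e. x^T A^T y = x^T (A^*) y. Since this holds for all x, y, we must have A^* = A^T. Therefore
A^* =
[[-1, -2, 1],
 [2, -1, 0],
 [3, 2, -1]].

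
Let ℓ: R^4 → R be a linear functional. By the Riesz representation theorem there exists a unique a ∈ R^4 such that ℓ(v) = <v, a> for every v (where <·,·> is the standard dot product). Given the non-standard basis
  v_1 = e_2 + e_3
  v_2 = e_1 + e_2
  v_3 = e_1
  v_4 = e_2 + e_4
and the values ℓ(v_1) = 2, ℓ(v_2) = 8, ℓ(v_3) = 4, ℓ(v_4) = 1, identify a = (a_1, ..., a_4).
a = (4, 4, -2, -3)

Write a = (a_1, ..., a_4) in the standard basis. For each basis vector v_i, ℓ(v_i) = <v_i, a> is a linear equation in the a_j's. Collect the n equations into a matrix system V a = ℓ, where row i of V is v_i (expressed in the standard basis). Since V is invertible (lower-triangular with 1s on the diagonal, up to permutation), solve by back-substitution:
  V =
[[0, 1, 1, 0],
 [1, 1, 0, 0],
 [1, 0, 0, 0],
 [0, 1, 0, 1]]
  V a = (2, 8, 4, 1)
Solving gives a = (4, 4, -2, -3).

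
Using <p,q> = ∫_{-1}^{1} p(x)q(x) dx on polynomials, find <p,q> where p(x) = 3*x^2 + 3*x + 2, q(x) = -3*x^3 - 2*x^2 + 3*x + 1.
<p,q> = 10/3

Expand the product: p(x)·q(x) = -9*x^5 - 15*x^4 - 3*x^3 + 8*x^2 + 9*x + 2.
∫_{-1}^{1} of each monomial x^k gives [2/(k+1) if k even, 0 if k odd]. Integrating term-by-term (or equivalently evaluating the antiderivative F(x) = -3*x^6/2 - 3*x^5 - 3*x^4/4 + 8*x^3/3 + 9*x^2/2 + 2*x at the endpoints):
  F(1) − F(−1) = 47/12 − (7/12) = 10/3.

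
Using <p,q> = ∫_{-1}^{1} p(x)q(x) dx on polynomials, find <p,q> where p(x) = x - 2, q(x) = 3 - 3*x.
<p,q> = -14

Expand the product: p(x)·q(x) = -3*x^2 + 9*x - 6.
∫_{-1}^{1} of each monomial x^k gives [2/(k+1) if k even, 0 if k odd]. Integrating term-by-term (or equivalently evaluating the antiderivative F(x) = -x^3 + 9*x^2/2 - 6*x at the endpoints):
  F(1) − F(−1) = -5/2 − (23/2) = -14.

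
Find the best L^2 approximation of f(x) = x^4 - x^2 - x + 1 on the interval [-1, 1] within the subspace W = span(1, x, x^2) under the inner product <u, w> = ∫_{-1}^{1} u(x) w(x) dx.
g(x) = -x^2/7 - x + 32/35

The best approximation g ∈ W is the orthogonal projection of f onto W. Writing g = a_0 + a_1 x + a_2 x^2, the coefficients solve the normal equations G · a = b where
  G_{ij} = <φ_i, φ_j> and b_i = <f, φ_i>, with φ_0 = 1, φ_1 = x, φ_2 = x^2.
G =
  [2, 0, 2/3]
  [0, 2/3, 0]
  [2/3, 0, 2/5],
b = (26/15, -2/3, 58/105).
Solving gives a_0 = 32/35, a_1 = -1, a_2 = -1/7, so
  g(x) = -x^2/7 - x + 32/35.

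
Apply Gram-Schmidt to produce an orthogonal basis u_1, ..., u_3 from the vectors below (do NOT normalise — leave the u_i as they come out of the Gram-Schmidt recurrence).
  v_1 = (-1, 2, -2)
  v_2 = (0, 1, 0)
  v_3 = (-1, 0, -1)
Orthogonal basis:
  u_1 = (-1, 2, -2)
  u_2 = (2/9, 5/9, 4/9)
  u_3 = (-2/5, 0, 1/5)

Apply the Gram-Schmidt recurrence
  u_1 = v_1
  u_i = v_i − Σ_{j<i} ((v_i · u_j) / (u_j · u_j)) · u_j.

Step by step this gives:
  u_1 = (-1, 2, -2)
  u_2 = (2/9, 5/9, 4/9)
  u_3 = (-2/5, 0, 1/5)

Orthogonality check:
  u_2 · u_1 = 0 (should be 0)
  u_3 · u_1 = 0 (should be 0)
  u_3 · u_2 = 0 (should be 0)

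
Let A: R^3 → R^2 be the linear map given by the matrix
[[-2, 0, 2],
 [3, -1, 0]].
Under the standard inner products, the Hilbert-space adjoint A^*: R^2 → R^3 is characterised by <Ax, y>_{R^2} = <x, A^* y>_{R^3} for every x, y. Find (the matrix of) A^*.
A^* = A^T =
[[-2, 3],
 [0, -1],
 [2, 0]]

For real matrices with standard dot products, the defining identity <Ax, y> = <x, A^* y> gives (Ax)^T y = x^T (A^*) y, i.e. x^T A^T y = x^T (A^*) y. Since this holds for all x, y, we must have A^* = A^T. Therefore
A^* =
[[-2, 3],
 [0, -1],
 [2, 0]].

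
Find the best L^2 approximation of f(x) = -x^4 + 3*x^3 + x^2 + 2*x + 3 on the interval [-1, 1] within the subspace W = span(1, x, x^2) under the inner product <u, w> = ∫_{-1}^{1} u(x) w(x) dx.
g(x) = x^2/7 + 19*x/5 + 108/35

The best approximation g ∈ W is the orthogonal projection of f onto W. Writing g = a_0 + a_1 x + a_2 x^2, the coefficients solve the normal equations G · a = b where
  G_{ij} = <φ_i, φ_j> and b_i = <f, φ_i>, with φ_0 = 1, φ_1 = x, φ_2 = x^2.
G =
  [2, 0, 2/3]
  [0, 2/3, 0]
  [2/3, 0, 2/5],
b = (94/15, 38/15, 74/35).
Solving gives a_0 = 108/35, a_1 = 19/5, a_2 = 1/7, so
  g(x) = x^2/7 + 19*x/5 + 108/35.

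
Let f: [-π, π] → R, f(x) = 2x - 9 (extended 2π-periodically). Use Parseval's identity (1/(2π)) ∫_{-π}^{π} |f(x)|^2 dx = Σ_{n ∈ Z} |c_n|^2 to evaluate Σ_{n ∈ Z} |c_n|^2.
Σ |c_n|^2 = 4π^2/3 + 81

Expand and integrate term by term over [-π, π]:
  ∫ (2x)^2 dx = 4·(2π^3/3); ∫ 2·2·(-9)·x dx = 0 (odd integrand); ∫ (-9)^2 dx = 81·2π.
So (1/(2π)) ∫_{-π}^{π} (2x - 9)^2 dx = 4π^2/3 + 81 = 4π^2/3 + 81.
Parseval ⇒ Σ |c_n|^2 = 4π^2/3 + 81.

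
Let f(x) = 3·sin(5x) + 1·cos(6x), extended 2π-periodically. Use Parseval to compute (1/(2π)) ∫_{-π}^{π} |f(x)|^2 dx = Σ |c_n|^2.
Σ |c_n|^2 = 5

Expand |f|^2 and use orthogonality of {sin(nx), cos(mx)} on [-π, π]:
  ∫_{-π}^{π} sin(nx)^2 dx = π, ∫ cos(mx)^2 dx = π, and cross terms integrate to 0.
So ∫_{-π}^{π} f(x)^2 dx = 3^2 · π + 1^2 · π = (9 + 1)π.
Divide by 2π: (9 + 1)/2 = 5.
By Parseval, this equals Σ |c_n|^2.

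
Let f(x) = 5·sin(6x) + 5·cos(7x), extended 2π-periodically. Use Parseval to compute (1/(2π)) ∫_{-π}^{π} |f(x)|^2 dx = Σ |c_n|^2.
Σ |c_n|^2 = 25

Expand |f|^2 and use orthogonality of {sin(nx), cos(mx)} on [-π, π]:
  ∫_{-π}^{π} sin(nx)^2 dx = π, ∫ cos(mx)^2 dx = π, and cross terms integrate to 0.
So ∫_{-π}^{π} f(x)^2 dx = 5^2 · π + 5^2 · π = (25 + 25)π.
Divide by 2π: (25 + 25)/2 = 25.
By Parseval, this equals Σ |c_n|^2.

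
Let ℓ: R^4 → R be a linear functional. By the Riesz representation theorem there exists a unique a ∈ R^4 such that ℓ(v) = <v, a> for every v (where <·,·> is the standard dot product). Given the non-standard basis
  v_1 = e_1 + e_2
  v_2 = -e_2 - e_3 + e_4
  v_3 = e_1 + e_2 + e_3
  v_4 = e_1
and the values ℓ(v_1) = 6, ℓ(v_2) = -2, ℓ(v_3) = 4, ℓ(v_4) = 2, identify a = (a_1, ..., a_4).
a = (2, 4, -2, 0)

Write a = (a_1, ..., a_4) in the standard basis. For each basis vector v_i, ℓ(v_i) = <v_i, a> is a linear equation in the a_j's. Collect the n equations into a matrix system V a = ℓ, where row i of V is v_i (expressed in the standard basis). Since V is invertible (lower-triangular with 1s on the diagonal, up to permutation), solve by back-substitution:
  V =
[[1, 1, 0, 0],
 [0, -1, -1, 1],
 [1, 1, 1, 0],
 [1, 0, 0, 0]]
  V a = (6, -2, 4, 2)
Solving gives a = (2, 4, -2, 0).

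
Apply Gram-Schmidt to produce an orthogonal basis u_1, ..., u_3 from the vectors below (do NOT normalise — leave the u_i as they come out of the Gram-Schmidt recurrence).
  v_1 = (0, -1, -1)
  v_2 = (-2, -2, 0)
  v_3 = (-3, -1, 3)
Orthogonal basis:
  u_1 = (0, -1, -1)
  u_2 = (-2, -1, 1)
  u_3 = (1/3, -1/3, 1/3)

Apply the Gram-Schmidt recurrence
  u_1 = v_1
  u_i = v_i − Σ_{j<i} ((v_i · u_j) / (u_j · u_j)) · u_j.

Step by step this gives:
  u_1 = (0, -1, -1)
  u_2 = (-2, -1, 1)
  u_3 = (1/3, -1/3, 1/3)

Orthogonality check:
  u_2 · u_1 = 0 (should be 0)
  u_3 · u_1 = 0 (should be 0)
  u_3 · u_2 = 0 (should be 0)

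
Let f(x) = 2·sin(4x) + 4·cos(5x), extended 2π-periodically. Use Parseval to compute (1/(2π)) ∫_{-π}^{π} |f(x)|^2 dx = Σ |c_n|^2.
Σ |c_n|^2 = 10

Expand |f|^2 and use orthogonality of {sin(nx), cos(mx)} on [-π, π]:
  ∫_{-π}^{π} sin(nx)^2 dx = π, ∫ cos(mx)^2 dx = π, and cross terms integrate to 0.
So ∫_{-π}^{π} f(x)^2 dx = 2^2 · π + 4^2 · π = (4 + 16)π.
Divide by 2π: (4 + 16)/2 = 10.
By Parseval, this equals Σ |c_n|^2.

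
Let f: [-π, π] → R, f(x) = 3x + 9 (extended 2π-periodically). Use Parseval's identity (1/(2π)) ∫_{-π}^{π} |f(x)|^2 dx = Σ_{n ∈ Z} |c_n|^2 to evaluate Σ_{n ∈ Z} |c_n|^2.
Σ |c_n|^2 = 3π^2 + 81

Expand and integrate term by term over [-π, π]:
  ∫ (3x)^2 dx = 9·(2π^3/3); ∫ 2·3·(9)·x dx = 0 (odd integrand); ∫ 9^2 dx = 81·2π.
So (1/(2π)) ∫_{-π}^{π} (3x + 9)^2 dx = 9π^2/3 + 81 = 3π^2 + 81.
Parseval ⇒ Σ |c_n|^2 = 3π^2 + 81.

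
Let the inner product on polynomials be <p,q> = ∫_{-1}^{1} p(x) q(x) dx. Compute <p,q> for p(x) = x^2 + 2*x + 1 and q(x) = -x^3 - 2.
<p,q> = -92/15

Expand the product: p(x)·q(x) = -x^5 - 2*x^4 - x^3 - 2*x^2 - 4*x - 2.
∫_{-1}^{1} of each monomial x^k gives [2/(k+1) if k even, 0 if k odd]. Integrating term-by-term (or equivalently evaluating the antiderivative F(x) = -x^6/6 - 2*x^5/5 - x^4/4 - 2*x^3/3 - 2*x^2 - 2*x at the endpoints):
  F(1) − F(−1) = -329/60 − (13/20) = -92/15.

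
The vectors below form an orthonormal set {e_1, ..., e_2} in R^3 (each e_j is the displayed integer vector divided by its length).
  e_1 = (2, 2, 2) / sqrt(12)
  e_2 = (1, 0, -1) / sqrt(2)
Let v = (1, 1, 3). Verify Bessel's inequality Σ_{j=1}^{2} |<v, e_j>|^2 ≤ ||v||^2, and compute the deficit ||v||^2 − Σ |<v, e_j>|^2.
Σ |<v, e_j>|^2 = 31/3; ||v||^2 = 11; deficit = 2/3

Write each e_j = u_j / sqrt(<u_j, u_j>) where u_j is the displayed integer vector. Then <v, e_j> = <v, u_j> / sqrt(<u_j, u_j>), so |<v, e_j>|^2 = <v, u_j>^2 / <u_j, u_j>.
Coefficients: <v, e_1> = 10/sqrt(12), <v, e_2> = -2/sqrt(2).
Square and sum: Σ |<v, e_j>|^2 = 31/3.
Compute ||v||^2 = v·v = 11.
Deficit = 11 − 31/3 = 2/3 ≥ 0, confirming Bessel's inequality. (The deficit equals ||v − Σ <v,e_j> e_j||^2, the squared distance from v to span{e_j}.)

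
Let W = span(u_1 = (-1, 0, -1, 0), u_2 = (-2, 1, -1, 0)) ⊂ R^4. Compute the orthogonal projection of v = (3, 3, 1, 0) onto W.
proj_W(v) = (4/3, 4/3, 8/3, 0)

Set up U = [u_1 | ... | u_2] ∈ R^(4×2). The projector onto W = col(U) is P = U (U^T U)^(-1) U^T.
Compute U^T U =
  [2, 3]
  [3, 6],
and U^T v = (-4, -4).
Solve U^T U · c = U^T v for the coefficients: c = (-4, 4/3). The projection is proj_W(v) = U c.
Check: (v - proj_W(v)) · u_1 = 0  (should be 0).
Check: (v - proj_W(v)) · u_2 = 0  (should be 0).
Result: proj_W(v) = (4/3, 4/3, 8/3, 0).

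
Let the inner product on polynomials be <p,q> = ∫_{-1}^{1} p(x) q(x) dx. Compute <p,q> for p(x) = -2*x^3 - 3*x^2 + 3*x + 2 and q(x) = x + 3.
<p,q> = 36/5

Expand the product: p(x)·q(x) = -2*x^4 - 9*x^3 - 6*x^2 + 11*x + 6.
∫_{-1}^{1} of each monomial x^k gives [2/(k+1) if k even, 0 if k odd]. Integrating term-by-term (or equivalently evaluating the antiderivative F(x) = -2*x^5/5 - 9*x^4/4 - 2*x^3 + 11*x^2/2 + 6*x at the endpoints):
  F(1) − F(−1) = 137/20 − (-7/20) = 36/5.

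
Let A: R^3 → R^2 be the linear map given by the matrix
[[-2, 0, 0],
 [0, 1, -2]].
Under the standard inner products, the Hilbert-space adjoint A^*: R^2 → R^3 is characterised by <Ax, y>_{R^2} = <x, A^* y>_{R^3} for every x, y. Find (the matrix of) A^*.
A^* = A^T =
[[-2, 0],
 [0, 1],
 [0, -2]]

For real matrices with standard dot products, the defining identity <Ax, y> = <x, A^* y> gives (Ax)^T y = x^T (A^*) y, i.e. x^T A^T y = x^T (A^*) y. Since this holds for all x, y, we must have A^* = A^T. Therefore
A^* =
[[-2, 0],
 [0, 1],
 [0, -2]].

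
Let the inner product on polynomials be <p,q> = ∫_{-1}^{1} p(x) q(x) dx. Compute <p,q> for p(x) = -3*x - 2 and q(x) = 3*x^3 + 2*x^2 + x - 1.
<p,q> = -64/15

Expand the product: p(x)·q(x) = -9*x^4 - 12*x^3 - 7*x^2 + x + 2.
∫_{-1}^{1} of each monomial x^k gives [2/(k+1) if k even, 0 if k odd]. Integrating term-by-term (or equivalently evaluating the antiderivative F(x) = -9*x^5/5 - 3*x^4 - 7*x^3/3 + x^2/2 + 2*x at the endpoints):
  F(1) − F(−1) = -139/30 − (-11/30) = -64/15.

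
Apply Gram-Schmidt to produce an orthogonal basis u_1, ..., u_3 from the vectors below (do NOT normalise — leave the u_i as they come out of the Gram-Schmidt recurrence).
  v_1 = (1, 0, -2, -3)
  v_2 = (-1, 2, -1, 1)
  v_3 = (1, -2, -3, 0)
Orthogonal basis:
  u_1 = (1, 0, -2, -3)
  u_2 = (-6/7, 2, -9/7, 4/7)
  u_3 = (35/94, -80/47, -103/47, 149/94)

Apply the Gram-Schmidt recurrence
  u_1 = v_1
  u_i = v_i − Σ_{j<i} ((v_i · u_j) / (u_j · u_j)) · u_j.

Step by step this gives:
  u_1 = (1, 0, -2, -3)
  u_2 = (-6/7, 2, -9/7, 4/7)
  u_3 = (35/94, -80/47, -103/47, 149/94)

Orthogonality check:
  u_2 · u_1 = 0 (should be 0)
  u_3 · u_1 = 0 (should be 0)
  u_3 · u_2 = 0 (should be 0)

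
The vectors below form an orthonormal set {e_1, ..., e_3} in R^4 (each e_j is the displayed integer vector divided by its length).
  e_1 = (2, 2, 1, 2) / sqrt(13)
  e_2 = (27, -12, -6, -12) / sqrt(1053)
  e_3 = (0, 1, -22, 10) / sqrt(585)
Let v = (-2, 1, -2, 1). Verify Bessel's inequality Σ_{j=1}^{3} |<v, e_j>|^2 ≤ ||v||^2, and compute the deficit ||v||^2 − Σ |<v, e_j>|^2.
Σ |<v, e_j>|^2 = 125/13; ||v||^2 = 10; deficit = 5/13

Write each e_j = u_j / sqrt(<u_j, u_j>) where u_j is the displayed integer vector. Then <v, e_j> = <v, u_j> / sqrt(<u_j, u_j>), so |<v, e_j>|^2 = <v, u_j>^2 / <u_j, u_j>.
Coefficients: <v, e_1> = -2/sqrt(13), <v, e_2> = -66/sqrt(1053), <v, e_3> = 55/sqrt(585).
Square and sum: Σ |<v, e_j>|^2 = 125/13.
Compute ||v||^2 = v·v = 10.
Deficit = 10 − 125/13 = 5/13 ≥ 0, confirming Bessel's inequality. (The deficit equals ||v − Σ <v,e_j> e_j||^2, the squared distance from v to span{e_j}.)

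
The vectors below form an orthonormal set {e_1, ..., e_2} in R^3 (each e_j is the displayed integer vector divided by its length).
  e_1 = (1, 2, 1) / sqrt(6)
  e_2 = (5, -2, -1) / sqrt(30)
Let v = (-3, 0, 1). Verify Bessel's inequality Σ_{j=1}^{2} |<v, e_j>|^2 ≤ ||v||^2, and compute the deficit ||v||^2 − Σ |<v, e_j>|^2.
Σ |<v, e_j>|^2 = 46/5; ||v||^2 = 10; deficit = 4/5

Write each e_j = u_j / sqrt(<u_j, u_j>) where u_j is the displayed integer vector. Then <v, e_j> = <v, u_j> / sqrt(<u_j, u_j>), so |<v, e_j>|^2 = <v, u_j>^2 / <u_j, u_j>.
Coefficients: <v, e_1> = -2/sqrt(6), <v, e_2> = -16/sqrt(30).
Square and sum: Σ |<v, e_j>|^2 = 46/5.
Compute ||v||^2 = v·v = 10.
Deficit = 10 − 46/5 = 4/5 ≥ 0, confirming Bessel's inequality. (The deficit equals ||v − Σ <v,e_j> e_j||^2, the squared distance from v to span{e_j}.)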